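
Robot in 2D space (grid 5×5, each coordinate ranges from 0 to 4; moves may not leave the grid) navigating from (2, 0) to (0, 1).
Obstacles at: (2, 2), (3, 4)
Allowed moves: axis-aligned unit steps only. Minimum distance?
3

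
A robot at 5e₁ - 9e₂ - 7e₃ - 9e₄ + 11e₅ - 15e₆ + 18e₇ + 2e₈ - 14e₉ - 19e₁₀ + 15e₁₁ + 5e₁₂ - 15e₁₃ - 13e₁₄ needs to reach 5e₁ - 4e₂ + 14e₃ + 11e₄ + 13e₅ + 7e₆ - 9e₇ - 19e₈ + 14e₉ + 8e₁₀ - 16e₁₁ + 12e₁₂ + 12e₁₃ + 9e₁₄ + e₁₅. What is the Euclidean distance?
79.1265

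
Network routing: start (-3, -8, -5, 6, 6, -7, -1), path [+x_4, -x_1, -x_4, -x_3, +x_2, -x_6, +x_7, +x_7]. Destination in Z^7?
(-4, -7, -6, 6, 6, -8, 1)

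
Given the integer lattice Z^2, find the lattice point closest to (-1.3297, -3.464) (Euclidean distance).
(-1, -3)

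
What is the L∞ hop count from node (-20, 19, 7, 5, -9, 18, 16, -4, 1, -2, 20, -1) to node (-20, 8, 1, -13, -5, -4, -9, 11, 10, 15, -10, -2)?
30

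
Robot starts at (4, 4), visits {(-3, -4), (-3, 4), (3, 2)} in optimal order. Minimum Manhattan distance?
19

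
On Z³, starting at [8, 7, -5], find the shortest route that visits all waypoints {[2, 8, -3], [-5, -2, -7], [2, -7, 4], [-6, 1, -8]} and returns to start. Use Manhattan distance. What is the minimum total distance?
82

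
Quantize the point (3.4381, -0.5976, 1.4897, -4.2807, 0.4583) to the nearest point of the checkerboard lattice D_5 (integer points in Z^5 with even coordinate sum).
(3, -1, 2, -4, 0)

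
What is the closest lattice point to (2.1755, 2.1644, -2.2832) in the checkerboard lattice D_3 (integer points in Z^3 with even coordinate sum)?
(2, 2, -2)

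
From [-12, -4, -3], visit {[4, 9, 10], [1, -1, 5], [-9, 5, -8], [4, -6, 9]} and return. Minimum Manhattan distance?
104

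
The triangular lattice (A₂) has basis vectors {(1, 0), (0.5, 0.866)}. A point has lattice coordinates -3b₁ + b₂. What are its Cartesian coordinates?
(-2.5, 0.866)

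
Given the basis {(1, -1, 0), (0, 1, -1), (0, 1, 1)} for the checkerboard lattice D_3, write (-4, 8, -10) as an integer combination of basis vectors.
-4b₁ + 7b₂ - 3b₃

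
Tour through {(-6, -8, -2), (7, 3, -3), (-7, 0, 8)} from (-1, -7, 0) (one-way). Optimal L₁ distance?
55
(one optimal route: (-1, -7, 0) → (-6, -8, -2) → (-7, 0, 8) → (7, 3, -3))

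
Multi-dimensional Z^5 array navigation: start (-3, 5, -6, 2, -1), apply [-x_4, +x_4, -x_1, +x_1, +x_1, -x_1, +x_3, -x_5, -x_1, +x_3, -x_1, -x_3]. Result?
(-5, 5, -5, 2, -2)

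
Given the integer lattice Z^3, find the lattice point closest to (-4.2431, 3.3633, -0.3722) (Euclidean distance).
(-4, 3, 0)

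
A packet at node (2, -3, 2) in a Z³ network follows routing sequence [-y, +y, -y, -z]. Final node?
(2, -4, 1)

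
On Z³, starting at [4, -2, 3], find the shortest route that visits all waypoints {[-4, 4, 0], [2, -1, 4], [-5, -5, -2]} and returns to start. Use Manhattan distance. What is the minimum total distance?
48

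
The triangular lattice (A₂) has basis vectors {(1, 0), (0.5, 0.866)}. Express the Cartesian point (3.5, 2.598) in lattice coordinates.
2b₁ + 3b₂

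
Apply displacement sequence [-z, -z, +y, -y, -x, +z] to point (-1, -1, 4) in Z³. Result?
(-2, -1, 3)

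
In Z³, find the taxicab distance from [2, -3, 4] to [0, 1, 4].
6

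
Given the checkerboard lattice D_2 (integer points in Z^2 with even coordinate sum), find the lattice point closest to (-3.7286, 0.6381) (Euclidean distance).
(-4, 0)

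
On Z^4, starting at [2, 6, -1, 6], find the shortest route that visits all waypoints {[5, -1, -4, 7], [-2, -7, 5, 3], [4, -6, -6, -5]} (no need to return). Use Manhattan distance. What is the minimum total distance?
60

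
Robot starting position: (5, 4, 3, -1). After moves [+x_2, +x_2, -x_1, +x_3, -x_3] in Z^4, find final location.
(4, 6, 3, -1)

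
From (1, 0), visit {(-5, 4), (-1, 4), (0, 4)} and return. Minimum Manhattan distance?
20
(one optimal route: (1, 0) → (-5, 4) → (-1, 4) → (0, 4) → (1, 0))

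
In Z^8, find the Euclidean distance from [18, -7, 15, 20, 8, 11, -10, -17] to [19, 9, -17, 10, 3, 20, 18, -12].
47.9166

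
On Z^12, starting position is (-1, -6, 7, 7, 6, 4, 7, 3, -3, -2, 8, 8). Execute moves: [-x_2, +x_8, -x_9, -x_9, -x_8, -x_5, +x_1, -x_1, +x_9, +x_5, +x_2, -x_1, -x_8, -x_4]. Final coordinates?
(-2, -6, 7, 6, 6, 4, 7, 2, -4, -2, 8, 8)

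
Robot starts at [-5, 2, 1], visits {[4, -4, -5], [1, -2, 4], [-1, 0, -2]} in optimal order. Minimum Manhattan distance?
33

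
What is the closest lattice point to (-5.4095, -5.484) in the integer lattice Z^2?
(-5, -5)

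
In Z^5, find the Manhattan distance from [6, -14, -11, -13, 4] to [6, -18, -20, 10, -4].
44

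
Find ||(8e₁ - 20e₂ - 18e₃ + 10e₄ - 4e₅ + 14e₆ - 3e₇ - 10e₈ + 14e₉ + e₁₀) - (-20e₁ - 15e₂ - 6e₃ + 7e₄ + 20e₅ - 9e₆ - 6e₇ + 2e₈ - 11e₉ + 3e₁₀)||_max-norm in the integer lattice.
28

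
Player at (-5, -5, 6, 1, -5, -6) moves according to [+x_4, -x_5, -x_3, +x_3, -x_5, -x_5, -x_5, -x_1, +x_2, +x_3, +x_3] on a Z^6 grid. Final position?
(-6, -4, 8, 2, -9, -6)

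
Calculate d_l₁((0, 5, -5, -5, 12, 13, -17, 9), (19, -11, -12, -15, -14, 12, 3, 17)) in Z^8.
107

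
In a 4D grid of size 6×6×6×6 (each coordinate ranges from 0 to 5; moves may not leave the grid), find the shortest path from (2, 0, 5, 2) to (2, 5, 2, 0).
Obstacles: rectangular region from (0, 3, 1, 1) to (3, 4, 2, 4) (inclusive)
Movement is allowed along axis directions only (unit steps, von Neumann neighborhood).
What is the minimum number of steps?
10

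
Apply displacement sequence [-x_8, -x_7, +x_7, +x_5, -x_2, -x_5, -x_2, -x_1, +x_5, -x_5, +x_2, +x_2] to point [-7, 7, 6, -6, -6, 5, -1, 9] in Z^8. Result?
(-8, 7, 6, -6, -6, 5, -1, 8)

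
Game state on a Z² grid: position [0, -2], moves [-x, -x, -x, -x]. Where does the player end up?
(-4, -2)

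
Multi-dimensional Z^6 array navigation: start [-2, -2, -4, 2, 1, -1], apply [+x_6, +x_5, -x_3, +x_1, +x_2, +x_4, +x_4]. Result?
(-1, -1, -5, 4, 2, 0)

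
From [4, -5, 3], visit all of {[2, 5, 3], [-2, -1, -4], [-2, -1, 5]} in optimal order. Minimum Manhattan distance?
33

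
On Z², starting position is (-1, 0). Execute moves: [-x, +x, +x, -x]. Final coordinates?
(-1, 0)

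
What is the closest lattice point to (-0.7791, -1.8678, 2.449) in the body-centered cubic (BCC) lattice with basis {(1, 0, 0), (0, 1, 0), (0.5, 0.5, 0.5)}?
(-0.5, -1.5, 2.5)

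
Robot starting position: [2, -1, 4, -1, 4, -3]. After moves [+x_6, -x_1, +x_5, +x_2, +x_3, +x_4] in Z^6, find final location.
(1, 0, 5, 0, 5, -2)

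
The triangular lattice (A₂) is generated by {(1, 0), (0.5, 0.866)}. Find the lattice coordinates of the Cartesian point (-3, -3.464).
-b₁ - 4b₂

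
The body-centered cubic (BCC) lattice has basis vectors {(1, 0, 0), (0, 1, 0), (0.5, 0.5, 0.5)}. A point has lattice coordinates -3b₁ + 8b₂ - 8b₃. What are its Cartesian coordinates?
(-7, 4, -4)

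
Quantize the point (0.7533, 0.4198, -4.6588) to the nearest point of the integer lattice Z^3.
(1, 0, -5)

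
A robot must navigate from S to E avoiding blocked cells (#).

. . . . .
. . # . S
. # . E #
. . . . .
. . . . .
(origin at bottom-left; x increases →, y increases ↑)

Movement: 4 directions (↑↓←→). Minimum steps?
2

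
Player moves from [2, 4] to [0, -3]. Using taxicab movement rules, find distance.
9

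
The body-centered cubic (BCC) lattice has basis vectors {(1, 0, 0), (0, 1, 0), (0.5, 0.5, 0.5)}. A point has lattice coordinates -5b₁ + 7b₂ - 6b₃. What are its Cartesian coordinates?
(-8, 4, -3)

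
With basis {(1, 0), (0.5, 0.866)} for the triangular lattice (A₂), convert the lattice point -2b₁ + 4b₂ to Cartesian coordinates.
(0, 3.464)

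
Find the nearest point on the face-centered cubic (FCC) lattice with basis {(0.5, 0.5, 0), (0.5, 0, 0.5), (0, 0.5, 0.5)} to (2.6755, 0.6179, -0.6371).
(3, 0.5, -0.5)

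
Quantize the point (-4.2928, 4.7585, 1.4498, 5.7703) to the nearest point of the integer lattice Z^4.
(-4, 5, 1, 6)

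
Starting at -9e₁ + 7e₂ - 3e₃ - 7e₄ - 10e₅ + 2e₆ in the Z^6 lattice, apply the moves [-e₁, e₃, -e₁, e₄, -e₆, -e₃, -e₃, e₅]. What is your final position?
(-11, 7, -4, -6, -9, 1)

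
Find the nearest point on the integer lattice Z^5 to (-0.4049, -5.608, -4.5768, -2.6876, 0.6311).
(0, -6, -5, -3, 1)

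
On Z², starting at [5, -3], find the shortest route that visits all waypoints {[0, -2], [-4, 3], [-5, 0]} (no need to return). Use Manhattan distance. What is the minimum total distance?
17
(one optimal route: (5, -3) → (0, -2) → (-5, 0) → (-4, 3))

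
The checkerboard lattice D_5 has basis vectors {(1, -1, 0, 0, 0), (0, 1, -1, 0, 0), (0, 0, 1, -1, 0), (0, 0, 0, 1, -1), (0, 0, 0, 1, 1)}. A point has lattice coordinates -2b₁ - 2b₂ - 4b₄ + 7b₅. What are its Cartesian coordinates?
(-2, 0, 2, 3, 11)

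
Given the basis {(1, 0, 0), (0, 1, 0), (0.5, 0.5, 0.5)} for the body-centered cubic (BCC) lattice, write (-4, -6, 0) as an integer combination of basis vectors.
-4b₁ - 6b₂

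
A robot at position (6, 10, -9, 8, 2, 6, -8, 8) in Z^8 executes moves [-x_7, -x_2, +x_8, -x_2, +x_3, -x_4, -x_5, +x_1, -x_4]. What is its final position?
(7, 8, -8, 6, 1, 6, -9, 9)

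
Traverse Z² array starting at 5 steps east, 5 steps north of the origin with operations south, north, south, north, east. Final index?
(6, 5)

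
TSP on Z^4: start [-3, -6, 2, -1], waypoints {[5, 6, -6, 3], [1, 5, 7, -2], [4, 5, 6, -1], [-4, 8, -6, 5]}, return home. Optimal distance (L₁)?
86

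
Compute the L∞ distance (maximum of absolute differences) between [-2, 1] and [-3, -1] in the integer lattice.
2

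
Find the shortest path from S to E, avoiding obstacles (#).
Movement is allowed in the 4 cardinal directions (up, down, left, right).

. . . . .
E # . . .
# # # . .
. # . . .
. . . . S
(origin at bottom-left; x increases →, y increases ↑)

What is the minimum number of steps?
9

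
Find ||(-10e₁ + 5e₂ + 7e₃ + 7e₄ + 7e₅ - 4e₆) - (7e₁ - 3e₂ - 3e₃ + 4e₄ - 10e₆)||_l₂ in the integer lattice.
23.388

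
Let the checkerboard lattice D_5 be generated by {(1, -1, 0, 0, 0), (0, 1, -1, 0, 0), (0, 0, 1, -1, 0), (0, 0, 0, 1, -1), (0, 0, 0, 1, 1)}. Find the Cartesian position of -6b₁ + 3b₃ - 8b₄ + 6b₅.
(-6, 6, 3, -5, 14)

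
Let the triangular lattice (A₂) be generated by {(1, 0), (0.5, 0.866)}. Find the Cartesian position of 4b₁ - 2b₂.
(3, -1.732)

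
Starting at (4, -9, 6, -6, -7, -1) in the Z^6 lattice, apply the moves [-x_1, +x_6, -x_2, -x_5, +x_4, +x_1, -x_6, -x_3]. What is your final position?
(4, -10, 5, -5, -8, -1)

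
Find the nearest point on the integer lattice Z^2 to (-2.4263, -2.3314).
(-2, -2)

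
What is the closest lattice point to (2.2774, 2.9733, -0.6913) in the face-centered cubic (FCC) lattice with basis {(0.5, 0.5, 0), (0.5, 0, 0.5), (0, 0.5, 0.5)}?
(2.5, 3, -0.5)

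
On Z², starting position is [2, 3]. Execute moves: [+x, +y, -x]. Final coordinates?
(2, 4)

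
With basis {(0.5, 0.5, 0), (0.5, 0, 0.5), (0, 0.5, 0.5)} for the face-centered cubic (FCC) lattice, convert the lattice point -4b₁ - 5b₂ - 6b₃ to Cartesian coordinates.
(-4.5, -5, -5.5)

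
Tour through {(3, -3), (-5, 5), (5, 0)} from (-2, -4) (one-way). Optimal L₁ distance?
26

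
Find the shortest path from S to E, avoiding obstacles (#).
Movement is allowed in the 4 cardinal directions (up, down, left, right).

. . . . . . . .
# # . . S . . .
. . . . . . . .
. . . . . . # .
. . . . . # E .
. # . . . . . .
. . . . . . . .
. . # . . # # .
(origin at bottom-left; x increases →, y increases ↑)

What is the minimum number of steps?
7
(one shortest path: (4, 6) → (5, 6) → (6, 6) → (7, 6) → (7, 5) → (7, 4) → (7, 3) → (6, 3))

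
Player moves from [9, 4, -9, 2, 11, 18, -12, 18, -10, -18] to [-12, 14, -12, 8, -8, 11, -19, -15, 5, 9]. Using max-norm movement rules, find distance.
33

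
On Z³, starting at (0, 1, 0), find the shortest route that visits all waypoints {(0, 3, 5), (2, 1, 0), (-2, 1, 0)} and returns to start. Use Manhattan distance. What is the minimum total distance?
22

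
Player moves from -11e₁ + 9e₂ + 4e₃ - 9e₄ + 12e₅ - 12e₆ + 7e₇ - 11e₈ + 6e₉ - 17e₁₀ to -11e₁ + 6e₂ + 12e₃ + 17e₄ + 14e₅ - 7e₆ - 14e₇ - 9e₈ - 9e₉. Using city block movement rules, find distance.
99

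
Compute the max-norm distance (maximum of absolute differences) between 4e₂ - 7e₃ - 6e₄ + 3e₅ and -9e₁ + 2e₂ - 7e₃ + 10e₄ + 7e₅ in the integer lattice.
16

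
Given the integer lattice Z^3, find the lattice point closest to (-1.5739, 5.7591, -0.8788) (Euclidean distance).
(-2, 6, -1)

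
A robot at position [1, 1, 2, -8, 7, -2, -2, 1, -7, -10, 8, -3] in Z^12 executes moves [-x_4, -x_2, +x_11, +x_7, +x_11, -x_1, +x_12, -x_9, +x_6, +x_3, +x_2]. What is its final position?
(0, 1, 3, -9, 7, -1, -1, 1, -8, -10, 10, -2)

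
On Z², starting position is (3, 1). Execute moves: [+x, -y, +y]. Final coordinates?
(4, 1)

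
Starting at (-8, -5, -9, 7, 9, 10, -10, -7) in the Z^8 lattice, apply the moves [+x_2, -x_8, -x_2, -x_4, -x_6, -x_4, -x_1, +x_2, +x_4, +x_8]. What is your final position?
(-9, -4, -9, 6, 9, 9, -10, -7)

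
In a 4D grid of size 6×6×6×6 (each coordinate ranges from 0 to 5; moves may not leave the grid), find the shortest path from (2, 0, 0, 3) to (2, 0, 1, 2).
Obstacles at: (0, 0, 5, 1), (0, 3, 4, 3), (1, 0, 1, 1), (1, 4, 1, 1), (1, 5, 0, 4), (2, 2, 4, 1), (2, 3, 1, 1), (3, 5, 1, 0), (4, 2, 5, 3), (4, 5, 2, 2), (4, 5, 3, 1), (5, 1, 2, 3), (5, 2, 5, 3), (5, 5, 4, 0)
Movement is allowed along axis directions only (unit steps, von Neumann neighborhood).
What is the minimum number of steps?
2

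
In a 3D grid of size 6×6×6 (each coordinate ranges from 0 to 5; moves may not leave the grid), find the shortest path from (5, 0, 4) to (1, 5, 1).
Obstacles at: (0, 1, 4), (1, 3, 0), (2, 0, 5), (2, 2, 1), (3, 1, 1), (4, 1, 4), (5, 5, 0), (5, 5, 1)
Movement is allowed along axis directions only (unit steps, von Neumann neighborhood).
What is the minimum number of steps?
12
(one shortest path: (5, 0, 4) → (4, 0, 4) → (3, 0, 4) → (2, 0, 4) → (1, 0, 4) → (1, 1, 4) → (1, 2, 4) → (1, 3, 4) → (1, 4, 4) → (1, 5, 4) → (1, 5, 3) → (1, 5, 2) → (1, 5, 1))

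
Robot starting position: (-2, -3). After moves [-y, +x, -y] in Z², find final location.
(-1, -5)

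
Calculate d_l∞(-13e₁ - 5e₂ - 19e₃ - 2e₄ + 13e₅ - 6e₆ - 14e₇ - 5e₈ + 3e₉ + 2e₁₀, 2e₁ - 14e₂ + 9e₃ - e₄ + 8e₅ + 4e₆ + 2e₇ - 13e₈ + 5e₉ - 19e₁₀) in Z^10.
28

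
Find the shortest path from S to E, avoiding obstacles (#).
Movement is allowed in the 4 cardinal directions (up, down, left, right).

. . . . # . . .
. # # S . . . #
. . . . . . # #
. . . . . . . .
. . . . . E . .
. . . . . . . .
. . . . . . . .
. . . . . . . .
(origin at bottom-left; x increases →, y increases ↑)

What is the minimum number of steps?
5
(one shortest path: (3, 6) → (4, 6) → (5, 6) → (5, 5) → (5, 4) → (5, 3))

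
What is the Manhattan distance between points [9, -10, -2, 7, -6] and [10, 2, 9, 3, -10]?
32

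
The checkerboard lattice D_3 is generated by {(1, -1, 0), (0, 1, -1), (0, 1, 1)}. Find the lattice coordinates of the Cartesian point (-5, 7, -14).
-5b₁ + 8b₂ - 6b₃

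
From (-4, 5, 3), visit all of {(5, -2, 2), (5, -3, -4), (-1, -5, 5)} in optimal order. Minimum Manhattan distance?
34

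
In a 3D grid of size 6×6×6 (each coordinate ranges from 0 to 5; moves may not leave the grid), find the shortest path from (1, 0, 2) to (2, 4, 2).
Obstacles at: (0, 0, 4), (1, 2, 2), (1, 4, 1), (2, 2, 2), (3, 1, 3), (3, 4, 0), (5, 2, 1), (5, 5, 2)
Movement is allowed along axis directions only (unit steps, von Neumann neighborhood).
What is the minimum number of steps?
7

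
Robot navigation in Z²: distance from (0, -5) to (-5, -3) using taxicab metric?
7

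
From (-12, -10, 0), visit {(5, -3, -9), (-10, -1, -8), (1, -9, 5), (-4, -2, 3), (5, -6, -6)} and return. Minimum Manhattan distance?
94
(one optimal route: (-12, -10, 0) → (-10, -1, -8) → (5, -3, -9) → (5, -6, -6) → (1, -9, 5) → (-4, -2, 3) → (-12, -10, 0))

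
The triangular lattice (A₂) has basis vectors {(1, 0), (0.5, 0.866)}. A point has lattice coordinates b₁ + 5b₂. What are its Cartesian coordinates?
(3.5, 4.33)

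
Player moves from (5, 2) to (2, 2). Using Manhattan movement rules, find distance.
3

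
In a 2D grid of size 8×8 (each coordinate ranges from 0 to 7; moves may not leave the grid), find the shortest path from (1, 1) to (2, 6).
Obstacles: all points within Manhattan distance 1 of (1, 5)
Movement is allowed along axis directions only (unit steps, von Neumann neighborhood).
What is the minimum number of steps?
8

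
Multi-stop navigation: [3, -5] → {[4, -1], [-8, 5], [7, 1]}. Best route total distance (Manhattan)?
29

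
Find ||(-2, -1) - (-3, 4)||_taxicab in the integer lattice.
6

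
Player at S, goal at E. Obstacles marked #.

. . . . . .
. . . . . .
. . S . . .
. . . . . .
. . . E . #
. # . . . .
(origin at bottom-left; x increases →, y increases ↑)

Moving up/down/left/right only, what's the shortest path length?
3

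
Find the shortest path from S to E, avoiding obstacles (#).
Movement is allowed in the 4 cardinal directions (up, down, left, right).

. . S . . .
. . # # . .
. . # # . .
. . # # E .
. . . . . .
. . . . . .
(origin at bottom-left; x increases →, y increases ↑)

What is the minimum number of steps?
5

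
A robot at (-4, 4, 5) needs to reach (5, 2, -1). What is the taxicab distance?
17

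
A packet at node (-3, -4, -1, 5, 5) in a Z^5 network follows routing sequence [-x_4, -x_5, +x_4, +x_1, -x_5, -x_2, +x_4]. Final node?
(-2, -5, -1, 6, 3)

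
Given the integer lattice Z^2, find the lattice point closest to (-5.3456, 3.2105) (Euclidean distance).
(-5, 3)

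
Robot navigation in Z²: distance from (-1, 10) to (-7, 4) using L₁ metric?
12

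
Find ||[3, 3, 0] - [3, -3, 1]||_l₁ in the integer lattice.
7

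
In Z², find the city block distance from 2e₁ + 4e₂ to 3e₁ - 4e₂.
9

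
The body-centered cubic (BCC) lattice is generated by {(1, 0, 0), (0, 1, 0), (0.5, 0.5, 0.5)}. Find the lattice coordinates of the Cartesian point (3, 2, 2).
b₁ + 4b₃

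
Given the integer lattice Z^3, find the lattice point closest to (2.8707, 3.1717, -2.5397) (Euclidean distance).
(3, 3, -3)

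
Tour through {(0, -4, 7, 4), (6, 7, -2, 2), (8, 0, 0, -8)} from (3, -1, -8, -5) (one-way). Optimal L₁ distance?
66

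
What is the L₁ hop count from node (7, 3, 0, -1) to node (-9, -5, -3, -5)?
31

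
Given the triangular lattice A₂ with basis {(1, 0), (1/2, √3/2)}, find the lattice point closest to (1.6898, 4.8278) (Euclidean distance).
(2, 5.196)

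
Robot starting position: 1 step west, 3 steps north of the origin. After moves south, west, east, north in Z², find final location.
(-1, 3)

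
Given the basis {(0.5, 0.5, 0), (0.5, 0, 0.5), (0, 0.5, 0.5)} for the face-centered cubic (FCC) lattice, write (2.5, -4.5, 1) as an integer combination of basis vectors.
-3b₁ + 8b₂ - 6b₃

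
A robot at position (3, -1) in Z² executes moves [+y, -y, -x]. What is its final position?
(2, -1)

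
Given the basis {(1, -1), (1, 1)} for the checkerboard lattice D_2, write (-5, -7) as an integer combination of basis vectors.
b₁ - 6b₂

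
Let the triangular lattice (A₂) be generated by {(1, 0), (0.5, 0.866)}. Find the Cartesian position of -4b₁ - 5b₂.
(-6.5, -4.33)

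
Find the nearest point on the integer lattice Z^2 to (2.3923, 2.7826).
(2, 3)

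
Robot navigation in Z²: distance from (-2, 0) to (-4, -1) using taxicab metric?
3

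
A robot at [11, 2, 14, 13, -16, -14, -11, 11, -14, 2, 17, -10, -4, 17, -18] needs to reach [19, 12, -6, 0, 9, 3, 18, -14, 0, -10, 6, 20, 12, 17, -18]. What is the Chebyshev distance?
30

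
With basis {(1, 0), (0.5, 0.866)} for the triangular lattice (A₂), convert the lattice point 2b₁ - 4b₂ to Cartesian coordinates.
(0, -3.464)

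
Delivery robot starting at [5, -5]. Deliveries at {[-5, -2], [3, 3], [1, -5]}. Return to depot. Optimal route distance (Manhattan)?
36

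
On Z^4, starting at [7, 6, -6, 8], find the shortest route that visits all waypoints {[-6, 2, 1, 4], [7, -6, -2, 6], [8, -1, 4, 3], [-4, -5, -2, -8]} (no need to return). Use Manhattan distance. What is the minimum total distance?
78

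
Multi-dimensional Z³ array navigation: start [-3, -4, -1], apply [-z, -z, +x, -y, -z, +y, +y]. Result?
(-2, -3, -4)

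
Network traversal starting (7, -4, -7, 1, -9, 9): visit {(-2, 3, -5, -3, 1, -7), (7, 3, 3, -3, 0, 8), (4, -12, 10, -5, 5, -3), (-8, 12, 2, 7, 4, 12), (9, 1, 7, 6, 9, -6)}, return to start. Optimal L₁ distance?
264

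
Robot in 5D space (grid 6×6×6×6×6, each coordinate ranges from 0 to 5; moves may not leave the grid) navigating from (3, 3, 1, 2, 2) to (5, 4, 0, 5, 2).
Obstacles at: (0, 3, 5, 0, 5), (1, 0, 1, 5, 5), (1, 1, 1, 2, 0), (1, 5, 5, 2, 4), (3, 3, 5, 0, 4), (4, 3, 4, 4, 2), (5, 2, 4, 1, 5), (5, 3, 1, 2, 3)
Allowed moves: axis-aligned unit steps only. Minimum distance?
7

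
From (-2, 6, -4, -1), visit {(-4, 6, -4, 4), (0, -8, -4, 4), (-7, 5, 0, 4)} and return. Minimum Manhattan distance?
60
(one optimal route: (-2, 6, -4, -1) → (-4, 6, -4, 4) → (-7, 5, 0, 4) → (0, -8, -4, 4) → (-2, 6, -4, -1))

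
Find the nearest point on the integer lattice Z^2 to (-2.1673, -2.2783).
(-2, -2)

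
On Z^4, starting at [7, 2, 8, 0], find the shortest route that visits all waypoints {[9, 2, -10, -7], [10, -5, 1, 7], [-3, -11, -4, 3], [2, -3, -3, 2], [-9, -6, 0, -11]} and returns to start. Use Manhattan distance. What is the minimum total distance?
154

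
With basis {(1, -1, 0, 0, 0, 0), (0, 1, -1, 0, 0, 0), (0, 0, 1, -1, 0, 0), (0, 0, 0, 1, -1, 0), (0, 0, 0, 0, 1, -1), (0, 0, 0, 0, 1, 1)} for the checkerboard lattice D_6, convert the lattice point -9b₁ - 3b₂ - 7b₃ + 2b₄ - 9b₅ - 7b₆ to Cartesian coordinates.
(-9, 6, -4, 9, -18, 2)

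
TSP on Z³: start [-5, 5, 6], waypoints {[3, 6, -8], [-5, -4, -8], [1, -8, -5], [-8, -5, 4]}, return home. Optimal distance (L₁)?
86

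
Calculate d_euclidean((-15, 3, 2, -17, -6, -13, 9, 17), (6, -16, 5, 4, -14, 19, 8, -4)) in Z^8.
52.7447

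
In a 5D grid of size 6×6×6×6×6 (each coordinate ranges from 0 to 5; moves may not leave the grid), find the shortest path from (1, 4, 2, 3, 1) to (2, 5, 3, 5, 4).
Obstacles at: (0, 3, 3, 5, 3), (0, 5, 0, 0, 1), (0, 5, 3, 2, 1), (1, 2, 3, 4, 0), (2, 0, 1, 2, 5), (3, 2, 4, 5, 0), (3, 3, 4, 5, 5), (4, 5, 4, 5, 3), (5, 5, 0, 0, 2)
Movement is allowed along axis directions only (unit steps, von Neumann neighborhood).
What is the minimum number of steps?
8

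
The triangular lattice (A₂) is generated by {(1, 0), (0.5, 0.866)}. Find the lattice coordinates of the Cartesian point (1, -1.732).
2b₁ - 2b₂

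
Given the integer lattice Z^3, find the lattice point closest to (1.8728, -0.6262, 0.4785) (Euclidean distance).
(2, -1, 0)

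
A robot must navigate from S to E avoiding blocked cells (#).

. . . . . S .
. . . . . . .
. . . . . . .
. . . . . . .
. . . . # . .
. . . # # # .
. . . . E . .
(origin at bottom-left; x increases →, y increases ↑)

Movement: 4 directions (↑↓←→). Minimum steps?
9
(one shortest path: (5, 6) → (6, 6) → (6, 5) → (6, 4) → (6, 3) → (6, 2) → (6, 1) → (6, 0) → (5, 0) → (4, 0))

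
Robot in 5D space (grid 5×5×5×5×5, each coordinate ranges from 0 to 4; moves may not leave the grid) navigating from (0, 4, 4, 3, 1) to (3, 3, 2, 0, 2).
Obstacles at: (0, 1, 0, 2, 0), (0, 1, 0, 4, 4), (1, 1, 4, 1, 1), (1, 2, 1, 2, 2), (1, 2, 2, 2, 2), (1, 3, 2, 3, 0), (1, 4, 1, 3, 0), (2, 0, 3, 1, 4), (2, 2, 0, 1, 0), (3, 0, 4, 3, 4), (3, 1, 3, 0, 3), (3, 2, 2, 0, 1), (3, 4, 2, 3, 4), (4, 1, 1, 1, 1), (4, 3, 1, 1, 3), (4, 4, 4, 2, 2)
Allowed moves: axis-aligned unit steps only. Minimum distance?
10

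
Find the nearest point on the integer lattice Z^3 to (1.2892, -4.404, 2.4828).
(1, -4, 2)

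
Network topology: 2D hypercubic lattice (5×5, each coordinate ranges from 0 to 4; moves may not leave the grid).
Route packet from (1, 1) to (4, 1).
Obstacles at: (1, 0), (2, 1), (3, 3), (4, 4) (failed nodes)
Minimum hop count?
5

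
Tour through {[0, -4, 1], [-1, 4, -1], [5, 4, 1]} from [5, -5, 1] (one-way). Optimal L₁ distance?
25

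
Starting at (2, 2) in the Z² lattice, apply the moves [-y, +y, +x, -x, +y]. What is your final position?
(2, 3)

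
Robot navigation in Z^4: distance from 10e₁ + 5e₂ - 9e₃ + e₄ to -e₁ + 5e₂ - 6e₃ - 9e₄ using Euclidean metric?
15.1658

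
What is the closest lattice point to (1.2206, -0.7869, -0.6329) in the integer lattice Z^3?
(1, -1, -1)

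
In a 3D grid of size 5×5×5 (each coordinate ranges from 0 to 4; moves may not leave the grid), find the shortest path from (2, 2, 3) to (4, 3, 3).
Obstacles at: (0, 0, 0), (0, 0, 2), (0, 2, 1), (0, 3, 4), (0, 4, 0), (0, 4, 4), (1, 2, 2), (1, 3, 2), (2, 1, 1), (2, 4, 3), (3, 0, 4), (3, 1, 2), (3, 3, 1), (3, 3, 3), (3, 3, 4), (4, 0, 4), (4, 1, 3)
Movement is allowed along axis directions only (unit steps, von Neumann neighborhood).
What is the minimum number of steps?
3
(one shortest path: (2, 2, 3) → (3, 2, 3) → (4, 2, 3) → (4, 3, 3))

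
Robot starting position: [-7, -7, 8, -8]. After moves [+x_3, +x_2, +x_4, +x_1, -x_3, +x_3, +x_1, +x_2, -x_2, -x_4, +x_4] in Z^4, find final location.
(-5, -6, 9, -7)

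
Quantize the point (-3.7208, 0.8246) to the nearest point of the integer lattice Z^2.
(-4, 1)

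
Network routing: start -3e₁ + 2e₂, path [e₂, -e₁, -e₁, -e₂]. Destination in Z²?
(-5, 2)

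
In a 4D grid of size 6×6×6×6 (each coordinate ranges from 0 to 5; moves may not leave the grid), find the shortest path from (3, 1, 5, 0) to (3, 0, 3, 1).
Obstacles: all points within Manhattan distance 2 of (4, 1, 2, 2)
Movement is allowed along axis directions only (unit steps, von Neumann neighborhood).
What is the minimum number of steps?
4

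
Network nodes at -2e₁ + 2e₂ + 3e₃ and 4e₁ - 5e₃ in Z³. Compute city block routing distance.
16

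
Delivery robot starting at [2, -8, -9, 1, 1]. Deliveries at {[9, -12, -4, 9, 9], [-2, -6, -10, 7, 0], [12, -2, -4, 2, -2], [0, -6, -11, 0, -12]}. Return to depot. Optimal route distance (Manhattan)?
132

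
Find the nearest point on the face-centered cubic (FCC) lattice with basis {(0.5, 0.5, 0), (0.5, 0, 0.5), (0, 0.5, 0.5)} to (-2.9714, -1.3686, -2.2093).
(-3, -1.5, -2.5)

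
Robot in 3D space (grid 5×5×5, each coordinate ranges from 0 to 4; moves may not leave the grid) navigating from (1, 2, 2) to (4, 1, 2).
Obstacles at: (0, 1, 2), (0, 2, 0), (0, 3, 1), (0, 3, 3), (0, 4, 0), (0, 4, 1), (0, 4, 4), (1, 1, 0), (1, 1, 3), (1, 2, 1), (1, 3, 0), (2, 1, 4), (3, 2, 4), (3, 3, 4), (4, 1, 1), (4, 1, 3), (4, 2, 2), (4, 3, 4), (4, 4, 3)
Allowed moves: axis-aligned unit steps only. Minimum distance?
4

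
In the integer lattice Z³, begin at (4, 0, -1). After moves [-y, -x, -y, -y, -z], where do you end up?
(3, -3, -2)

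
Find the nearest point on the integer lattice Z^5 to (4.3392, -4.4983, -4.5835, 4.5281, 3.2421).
(4, -4, -5, 5, 3)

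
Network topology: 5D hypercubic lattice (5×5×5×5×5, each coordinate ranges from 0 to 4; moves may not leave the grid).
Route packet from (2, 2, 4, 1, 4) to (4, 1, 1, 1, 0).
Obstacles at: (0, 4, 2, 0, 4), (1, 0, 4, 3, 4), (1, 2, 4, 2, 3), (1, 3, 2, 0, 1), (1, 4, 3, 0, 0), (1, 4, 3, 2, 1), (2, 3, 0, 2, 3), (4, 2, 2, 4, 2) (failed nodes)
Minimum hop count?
10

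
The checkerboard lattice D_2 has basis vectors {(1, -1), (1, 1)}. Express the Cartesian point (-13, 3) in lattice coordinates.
-8b₁ - 5b₂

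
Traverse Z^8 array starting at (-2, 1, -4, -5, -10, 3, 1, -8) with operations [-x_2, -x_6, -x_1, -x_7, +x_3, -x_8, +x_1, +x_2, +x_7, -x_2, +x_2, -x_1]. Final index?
(-3, 1, -3, -5, -10, 2, 1, -9)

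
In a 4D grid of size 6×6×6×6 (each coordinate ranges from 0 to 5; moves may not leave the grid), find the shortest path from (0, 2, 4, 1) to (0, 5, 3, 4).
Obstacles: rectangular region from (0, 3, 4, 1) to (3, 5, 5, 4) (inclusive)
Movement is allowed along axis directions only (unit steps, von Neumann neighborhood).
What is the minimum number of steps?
7
(one shortest path: (0, 2, 4, 1) → (0, 2, 3, 1) → (0, 3, 3, 1) → (0, 4, 3, 1) → (0, 5, 3, 1) → (0, 5, 3, 2) → (0, 5, 3, 3) → (0, 5, 3, 4))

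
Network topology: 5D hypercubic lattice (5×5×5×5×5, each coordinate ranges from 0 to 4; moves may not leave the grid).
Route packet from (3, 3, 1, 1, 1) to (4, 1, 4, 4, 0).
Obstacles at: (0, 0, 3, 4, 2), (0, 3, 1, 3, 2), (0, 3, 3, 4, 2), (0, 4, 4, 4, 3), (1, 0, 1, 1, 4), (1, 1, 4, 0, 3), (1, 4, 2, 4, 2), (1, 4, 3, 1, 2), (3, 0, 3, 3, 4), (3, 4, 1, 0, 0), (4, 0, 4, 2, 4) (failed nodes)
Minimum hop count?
10
(one shortest path: (3, 3, 1, 1, 1) → (4, 3, 1, 1, 1) → (4, 2, 1, 1, 1) → (4, 1, 1, 1, 1) → (4, 1, 2, 1, 1) → (4, 1, 3, 1, 1) → (4, 1, 4, 1, 1) → (4, 1, 4, 2, 1) → (4, 1, 4, 3, 1) → (4, 1, 4, 4, 1) → (4, 1, 4, 4, 0))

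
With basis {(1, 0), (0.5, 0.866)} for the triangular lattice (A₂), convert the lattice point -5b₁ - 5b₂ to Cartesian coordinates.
(-7.5, -4.33)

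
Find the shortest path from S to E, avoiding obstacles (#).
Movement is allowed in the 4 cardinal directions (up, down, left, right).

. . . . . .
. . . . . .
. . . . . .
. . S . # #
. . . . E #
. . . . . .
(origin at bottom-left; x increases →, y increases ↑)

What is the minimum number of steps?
3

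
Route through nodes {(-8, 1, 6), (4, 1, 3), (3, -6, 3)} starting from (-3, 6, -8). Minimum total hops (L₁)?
47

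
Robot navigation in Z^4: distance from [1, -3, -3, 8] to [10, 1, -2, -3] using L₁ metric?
25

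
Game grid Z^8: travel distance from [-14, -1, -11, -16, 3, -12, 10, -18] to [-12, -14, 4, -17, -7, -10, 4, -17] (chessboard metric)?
15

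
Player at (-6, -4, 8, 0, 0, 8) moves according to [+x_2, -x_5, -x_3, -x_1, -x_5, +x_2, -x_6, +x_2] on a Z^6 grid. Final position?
(-7, -1, 7, 0, -2, 7)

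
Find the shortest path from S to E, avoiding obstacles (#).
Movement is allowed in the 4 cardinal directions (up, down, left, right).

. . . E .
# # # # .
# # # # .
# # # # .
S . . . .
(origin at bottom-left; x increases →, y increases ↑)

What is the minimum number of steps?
9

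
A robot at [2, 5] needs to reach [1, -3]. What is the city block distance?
9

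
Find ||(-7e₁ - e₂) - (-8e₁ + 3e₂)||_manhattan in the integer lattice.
5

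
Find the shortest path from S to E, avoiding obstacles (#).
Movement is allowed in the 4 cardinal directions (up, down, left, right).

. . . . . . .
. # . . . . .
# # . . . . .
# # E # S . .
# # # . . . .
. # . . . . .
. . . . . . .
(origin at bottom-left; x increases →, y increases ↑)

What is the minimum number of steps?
4
(one shortest path: (4, 3) → (4, 4) → (3, 4) → (2, 4) → (2, 3))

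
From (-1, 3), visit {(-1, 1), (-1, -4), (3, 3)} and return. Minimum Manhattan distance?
22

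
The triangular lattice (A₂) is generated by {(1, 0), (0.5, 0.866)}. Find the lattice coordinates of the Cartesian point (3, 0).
3b₁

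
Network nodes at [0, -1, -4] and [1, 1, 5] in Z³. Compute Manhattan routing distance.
12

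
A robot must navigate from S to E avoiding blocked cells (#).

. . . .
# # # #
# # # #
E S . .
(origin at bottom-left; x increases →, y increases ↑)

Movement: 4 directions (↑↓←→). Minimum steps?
1
(one shortest path: (1, 0) → (0, 0))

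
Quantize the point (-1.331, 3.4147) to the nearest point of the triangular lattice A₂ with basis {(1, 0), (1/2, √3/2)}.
(-1, 3.464)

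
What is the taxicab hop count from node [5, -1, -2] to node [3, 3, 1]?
9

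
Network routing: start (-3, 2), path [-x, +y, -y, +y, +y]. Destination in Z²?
(-4, 4)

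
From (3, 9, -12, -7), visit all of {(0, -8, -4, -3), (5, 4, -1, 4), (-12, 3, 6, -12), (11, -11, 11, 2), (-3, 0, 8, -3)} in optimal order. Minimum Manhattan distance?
144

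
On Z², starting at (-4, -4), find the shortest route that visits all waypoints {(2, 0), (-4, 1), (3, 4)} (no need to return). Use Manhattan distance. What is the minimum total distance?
17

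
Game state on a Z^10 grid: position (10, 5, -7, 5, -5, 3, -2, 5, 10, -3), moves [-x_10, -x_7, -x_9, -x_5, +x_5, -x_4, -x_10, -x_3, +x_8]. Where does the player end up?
(10, 5, -8, 4, -5, 3, -3, 6, 9, -5)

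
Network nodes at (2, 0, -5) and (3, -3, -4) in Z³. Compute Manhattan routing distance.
5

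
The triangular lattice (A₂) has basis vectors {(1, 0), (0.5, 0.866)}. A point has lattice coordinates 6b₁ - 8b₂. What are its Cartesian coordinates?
(2, -6.928)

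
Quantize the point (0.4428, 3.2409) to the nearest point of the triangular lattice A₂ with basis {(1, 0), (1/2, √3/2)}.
(0, 3.464)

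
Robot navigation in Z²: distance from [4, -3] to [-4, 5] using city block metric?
16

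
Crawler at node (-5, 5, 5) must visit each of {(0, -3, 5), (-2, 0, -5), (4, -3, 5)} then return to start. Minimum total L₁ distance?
54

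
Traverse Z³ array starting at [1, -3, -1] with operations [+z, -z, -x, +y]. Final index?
(0, -2, -1)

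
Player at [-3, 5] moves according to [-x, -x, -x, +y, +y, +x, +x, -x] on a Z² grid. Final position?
(-5, 7)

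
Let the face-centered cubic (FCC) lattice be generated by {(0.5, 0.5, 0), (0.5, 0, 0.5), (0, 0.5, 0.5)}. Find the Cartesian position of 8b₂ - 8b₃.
(4, -4, 0)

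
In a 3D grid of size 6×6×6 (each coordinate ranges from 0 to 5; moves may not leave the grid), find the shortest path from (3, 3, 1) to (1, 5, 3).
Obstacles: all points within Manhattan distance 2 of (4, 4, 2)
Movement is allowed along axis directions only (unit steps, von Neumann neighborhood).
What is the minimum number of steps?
6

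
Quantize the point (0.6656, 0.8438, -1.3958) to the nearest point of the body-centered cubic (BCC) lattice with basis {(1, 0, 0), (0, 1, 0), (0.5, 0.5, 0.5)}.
(0.5, 0.5, -1.5)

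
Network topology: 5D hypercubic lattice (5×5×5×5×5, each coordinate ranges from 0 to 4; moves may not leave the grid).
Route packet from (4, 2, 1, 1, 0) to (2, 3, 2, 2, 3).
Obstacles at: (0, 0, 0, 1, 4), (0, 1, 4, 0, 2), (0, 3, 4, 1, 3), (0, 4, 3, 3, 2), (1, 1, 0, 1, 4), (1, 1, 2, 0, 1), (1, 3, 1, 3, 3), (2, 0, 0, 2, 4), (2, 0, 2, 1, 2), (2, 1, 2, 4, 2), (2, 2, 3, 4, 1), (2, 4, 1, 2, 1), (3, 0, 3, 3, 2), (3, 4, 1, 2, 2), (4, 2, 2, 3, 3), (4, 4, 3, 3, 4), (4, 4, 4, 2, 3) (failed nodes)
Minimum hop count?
8
(one shortest path: (4, 2, 1, 1, 0) → (3, 2, 1, 1, 0) → (2, 2, 1, 1, 0) → (2, 3, 1, 1, 0) → (2, 3, 2, 1, 0) → (2, 3, 2, 2, 0) → (2, 3, 2, 2, 1) → (2, 3, 2, 2, 2) → (2, 3, 2, 2, 3))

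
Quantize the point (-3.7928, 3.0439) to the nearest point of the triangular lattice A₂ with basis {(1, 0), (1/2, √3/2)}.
(-4, 3.464)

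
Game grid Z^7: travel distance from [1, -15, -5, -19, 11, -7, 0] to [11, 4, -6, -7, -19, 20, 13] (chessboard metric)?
30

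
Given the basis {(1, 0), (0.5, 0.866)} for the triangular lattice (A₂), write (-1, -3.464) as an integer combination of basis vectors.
b₁ - 4b₂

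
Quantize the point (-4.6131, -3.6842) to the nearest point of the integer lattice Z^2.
(-5, -4)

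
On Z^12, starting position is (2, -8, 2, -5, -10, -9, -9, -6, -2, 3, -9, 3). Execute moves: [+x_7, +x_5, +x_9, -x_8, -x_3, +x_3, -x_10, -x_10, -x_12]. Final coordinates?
(2, -8, 2, -5, -9, -9, -8, -7, -1, 1, -9, 2)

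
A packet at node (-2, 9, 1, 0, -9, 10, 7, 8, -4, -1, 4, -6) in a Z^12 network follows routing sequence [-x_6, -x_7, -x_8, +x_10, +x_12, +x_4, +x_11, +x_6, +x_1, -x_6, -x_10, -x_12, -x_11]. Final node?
(-1, 9, 1, 1, -9, 9, 6, 7, -4, -1, 4, -6)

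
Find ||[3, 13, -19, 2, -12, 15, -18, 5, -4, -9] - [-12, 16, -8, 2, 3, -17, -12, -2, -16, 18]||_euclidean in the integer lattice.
50.6162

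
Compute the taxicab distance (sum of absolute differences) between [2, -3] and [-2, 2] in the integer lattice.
9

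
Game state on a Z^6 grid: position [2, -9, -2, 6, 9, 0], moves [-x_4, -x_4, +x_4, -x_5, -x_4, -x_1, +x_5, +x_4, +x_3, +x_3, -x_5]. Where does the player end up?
(1, -9, 0, 5, 8, 0)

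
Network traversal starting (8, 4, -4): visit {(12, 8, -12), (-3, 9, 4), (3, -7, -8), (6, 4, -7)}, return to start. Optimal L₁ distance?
102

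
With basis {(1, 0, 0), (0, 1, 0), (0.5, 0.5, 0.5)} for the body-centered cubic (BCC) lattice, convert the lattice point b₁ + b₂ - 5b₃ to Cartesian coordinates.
(-1.5, -1.5, -2.5)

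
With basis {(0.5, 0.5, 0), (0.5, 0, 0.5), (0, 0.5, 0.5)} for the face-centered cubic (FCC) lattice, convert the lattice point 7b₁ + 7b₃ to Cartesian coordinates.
(3.5, 7, 3.5)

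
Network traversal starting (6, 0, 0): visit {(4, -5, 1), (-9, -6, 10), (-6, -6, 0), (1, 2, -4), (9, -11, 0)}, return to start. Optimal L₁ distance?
92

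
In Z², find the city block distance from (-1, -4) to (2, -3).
4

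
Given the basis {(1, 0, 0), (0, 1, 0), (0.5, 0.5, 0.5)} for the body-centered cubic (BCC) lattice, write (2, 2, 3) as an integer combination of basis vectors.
-b₁ - b₂ + 6b₃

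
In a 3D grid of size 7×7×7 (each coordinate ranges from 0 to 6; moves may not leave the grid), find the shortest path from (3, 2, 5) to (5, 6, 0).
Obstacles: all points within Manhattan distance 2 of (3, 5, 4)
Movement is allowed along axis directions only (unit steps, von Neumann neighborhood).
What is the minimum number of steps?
11
(one shortest path: (3, 2, 5) → (4, 2, 5) → (5, 2, 5) → (5, 3, 5) → (5, 4, 5) → (5, 5, 5) → (5, 6, 5) → (5, 6, 4) → (5, 6, 3) → (5, 6, 2) → (5, 6, 1) → (5, 6, 0))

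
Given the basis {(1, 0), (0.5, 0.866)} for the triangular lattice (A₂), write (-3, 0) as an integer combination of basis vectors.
-3b₁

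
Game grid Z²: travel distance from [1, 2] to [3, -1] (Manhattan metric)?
5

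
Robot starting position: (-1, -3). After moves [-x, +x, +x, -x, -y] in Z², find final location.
(-1, -4)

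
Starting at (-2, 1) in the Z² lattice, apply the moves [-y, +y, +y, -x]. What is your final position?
(-3, 2)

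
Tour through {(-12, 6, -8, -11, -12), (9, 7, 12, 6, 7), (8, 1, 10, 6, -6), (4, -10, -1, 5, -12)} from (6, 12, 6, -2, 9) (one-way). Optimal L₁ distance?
134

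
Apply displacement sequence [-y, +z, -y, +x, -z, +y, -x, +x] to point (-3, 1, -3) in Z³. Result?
(-2, 0, -3)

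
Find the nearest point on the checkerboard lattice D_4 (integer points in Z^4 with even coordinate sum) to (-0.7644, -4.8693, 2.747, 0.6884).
(-1, -5, 3, 1)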